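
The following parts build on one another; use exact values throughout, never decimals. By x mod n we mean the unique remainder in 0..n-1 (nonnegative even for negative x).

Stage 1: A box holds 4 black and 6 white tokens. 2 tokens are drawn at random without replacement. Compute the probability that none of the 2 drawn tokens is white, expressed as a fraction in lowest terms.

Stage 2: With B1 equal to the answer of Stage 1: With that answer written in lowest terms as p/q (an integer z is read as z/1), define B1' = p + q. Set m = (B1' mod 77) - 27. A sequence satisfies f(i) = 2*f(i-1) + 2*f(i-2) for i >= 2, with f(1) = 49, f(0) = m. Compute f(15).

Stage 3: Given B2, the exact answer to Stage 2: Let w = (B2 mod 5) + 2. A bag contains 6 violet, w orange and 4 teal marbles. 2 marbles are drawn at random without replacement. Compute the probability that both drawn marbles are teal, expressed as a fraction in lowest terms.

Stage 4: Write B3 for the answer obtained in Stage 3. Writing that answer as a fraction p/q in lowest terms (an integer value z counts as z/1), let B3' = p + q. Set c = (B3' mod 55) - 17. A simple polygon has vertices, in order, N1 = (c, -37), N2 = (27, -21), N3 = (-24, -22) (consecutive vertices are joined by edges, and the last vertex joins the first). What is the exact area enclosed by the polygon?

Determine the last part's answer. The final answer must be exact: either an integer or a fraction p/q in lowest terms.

Stage 1: total draws C(10,2) = 45; favorable C(4,2) = 6; P = 2/15; answer 2/15
Stage 2: B1 = 2/15; threaded value p + q = 17; m = -10; f(2) = 2*(49) + 2*(-10) = 78; iterating: f(2)=78, f(3)=254, f(4)=664, f(5)=1836, f(6)=5000, f(7)=13672, f(8)=37344, f(9)=102032, f(10)=278752, f(11)=761568, f(12)=2080640, f(13)=5684416, f(14)=15530112, f(15)=42429056; answer 42429056
Stage 3: B2 = 42429056; w = 3; total draws C(13,2) = 78; favorable C(4,2) = 6; P = 1/13; answer 1/13
Stage 4: B3 = 1/13; threaded value p + q = 14; c = -3; cross terms: (-3*-21 - 27*-37)=1062, (27*-22 - -24*-21)=-1098, (-24*-37 - -3*-22)=822; twice the area = |786| = 786; area = 393; answer 393

393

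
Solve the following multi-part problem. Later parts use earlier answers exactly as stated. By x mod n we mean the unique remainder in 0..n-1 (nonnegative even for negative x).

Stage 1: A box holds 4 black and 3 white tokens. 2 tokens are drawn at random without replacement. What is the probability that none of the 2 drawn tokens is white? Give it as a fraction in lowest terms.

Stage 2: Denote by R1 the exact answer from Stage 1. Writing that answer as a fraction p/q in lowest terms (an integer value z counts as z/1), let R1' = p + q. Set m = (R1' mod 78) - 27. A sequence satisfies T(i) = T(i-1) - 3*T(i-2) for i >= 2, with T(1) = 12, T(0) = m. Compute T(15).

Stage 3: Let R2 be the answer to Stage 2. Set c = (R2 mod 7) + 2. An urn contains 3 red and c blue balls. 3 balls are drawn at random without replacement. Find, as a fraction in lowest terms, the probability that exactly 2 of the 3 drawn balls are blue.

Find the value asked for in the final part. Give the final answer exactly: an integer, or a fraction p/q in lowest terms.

Stage 1: total draws C(7,2) = 21; favorable C(4,2) = 6; P = 2/7; answer 2/7
Stage 2: R1 = 2/7; threaded value p + q = 9; m = -18; T(2) = 1*(12) - 3*(-18) = 66; iterating: T(2)=66, T(3)=30, T(4)=-168, T(5)=-258, T(6)=246, T(7)=1020, T(8)=282, T(9)=-2778, T(10)=-3624, T(11)=4710, T(12)=15582, T(13)=1452, T(14)=-45294, T(15)=-49650; answer -49650
Stage 3: R2 = -49650; c = 3; total draws C(6,3) = 20; favorable C(3,2)*C(3,1) = 9; P = 9/20; answer 9/20

9/20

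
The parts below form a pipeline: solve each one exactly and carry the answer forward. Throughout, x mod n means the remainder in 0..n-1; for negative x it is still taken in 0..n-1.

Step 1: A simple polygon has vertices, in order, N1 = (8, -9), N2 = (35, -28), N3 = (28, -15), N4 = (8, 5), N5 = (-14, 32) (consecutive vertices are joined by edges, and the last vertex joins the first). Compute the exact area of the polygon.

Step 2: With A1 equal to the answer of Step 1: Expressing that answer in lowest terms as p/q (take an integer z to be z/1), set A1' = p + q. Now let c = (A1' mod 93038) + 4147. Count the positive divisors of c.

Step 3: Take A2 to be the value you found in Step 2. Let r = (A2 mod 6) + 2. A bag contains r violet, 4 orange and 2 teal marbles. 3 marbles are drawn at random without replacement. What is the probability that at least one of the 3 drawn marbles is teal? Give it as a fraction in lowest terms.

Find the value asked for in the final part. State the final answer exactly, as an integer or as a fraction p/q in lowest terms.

8/15

Step 1: cross terms: (8*-28 - 35*-9)=91, (35*-15 - 28*-28)=259, (28*5 - 8*-15)=260, (8*32 - -14*5)=326, (-14*-9 - 8*32)=-130; twice the area = |806| = 806; area = 403; answer 403
Step 2: A1 = 403; threaded value p + q = 404; c = 4551; 4551 = 3 * 37 * 41; number of divisors = (1+1) * (1+1) * (1+1) = 8; answer 8
Step 3: A2 = 8; r = 4; total draws C(10,3) = 120; complement C(8,3) = 56; favorable 120 - 56 = 64; P = 8/15; answer 8/15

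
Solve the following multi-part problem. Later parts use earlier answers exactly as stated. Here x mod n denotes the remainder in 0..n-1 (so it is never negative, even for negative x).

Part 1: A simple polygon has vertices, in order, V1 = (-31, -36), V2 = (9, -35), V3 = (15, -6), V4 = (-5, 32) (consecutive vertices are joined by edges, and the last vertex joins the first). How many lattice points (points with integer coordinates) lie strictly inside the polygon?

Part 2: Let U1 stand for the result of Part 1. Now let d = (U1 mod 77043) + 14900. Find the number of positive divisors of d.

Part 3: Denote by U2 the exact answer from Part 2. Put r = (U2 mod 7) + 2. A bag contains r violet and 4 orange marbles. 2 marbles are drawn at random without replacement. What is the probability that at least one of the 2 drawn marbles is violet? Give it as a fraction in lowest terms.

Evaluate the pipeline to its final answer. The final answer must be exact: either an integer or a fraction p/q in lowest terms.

11/14

Part 1: cross terms: (-31*-35 - 9*-36)=1409, (9*-6 - 15*-35)=471, (15*32 - -5*-6)=450, (-5*-36 - -31*32)=1172; twice the area = |3502| = 3502; area = 1751; boundary points = 1 + 1 + 2 + 2 = 6; strictly interior points = area - boundary/2 + 1 = 1749; answer 1749
Part 2: U1 = 1749; d = 16649; 16649 is prime, so its only divisors are 1 and 16649; count = 2; answer 2
Part 3: U2 = 2; r = 4; total draws C(8,2) = 28; complement C(4,2) = 6; favorable 28 - 6 = 22; P = 11/14; answer 11/14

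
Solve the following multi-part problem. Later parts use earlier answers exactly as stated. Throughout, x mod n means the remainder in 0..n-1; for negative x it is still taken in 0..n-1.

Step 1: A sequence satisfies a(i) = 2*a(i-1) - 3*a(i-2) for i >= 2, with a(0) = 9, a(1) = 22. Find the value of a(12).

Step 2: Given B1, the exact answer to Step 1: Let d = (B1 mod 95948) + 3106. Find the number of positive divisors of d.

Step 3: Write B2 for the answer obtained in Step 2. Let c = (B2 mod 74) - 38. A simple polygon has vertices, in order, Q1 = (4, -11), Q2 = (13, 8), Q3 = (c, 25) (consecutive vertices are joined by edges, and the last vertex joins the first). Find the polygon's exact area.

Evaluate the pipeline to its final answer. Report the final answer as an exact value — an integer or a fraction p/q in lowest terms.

523

Step 1: a(2) = 2*(22) - 3*(9) = 17; iterating: a(2)=17, a(3)=-32, a(4)=-115, a(5)=-134, a(6)=77, a(7)=556, a(8)=881, a(9)=94, a(10)=-2455, a(11)=-5192, a(12)=-3019; answer -3019
Step 2: B1 = -3019; d = 96035; 96035 = 5 * 19207; number of divisors = (1+1) * (1+1) = 4; answer 4
Step 3: B2 = 4; c = -34; cross terms: (4*8 - 13*-11)=175, (13*25 - -34*8)=597, (-34*-11 - 4*25)=274; twice the area = |1046| = 1046; area = 523; answer 523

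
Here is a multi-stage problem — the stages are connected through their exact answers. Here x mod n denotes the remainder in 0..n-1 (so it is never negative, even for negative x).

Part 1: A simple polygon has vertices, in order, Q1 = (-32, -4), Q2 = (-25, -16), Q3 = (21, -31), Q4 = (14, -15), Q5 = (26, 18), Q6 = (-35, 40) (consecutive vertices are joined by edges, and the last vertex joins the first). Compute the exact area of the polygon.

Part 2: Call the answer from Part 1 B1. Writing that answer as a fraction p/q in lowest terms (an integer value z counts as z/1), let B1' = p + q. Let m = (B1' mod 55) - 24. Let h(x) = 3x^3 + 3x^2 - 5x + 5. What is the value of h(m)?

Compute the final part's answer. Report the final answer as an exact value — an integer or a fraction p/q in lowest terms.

Part 1: cross terms: (-32*-16 - -25*-4)=412, (-25*-31 - 21*-16)=1111, (21*-15 - 14*-31)=119, (14*18 - 26*-15)=642, (26*40 - -35*18)=1670, (-35*-4 - -32*40)=1420; twice the area = |5374| = 5374; area = 2687; answer 2687
Part 2: B1 = 2687; threaded value p + q = 2688; m = 24; 3*(24)^3 + 3*(24)^2 - 5*(24)^1 + 5 = (41472) + (1728) + (-120) + (5) = 43085; answer 43085

43085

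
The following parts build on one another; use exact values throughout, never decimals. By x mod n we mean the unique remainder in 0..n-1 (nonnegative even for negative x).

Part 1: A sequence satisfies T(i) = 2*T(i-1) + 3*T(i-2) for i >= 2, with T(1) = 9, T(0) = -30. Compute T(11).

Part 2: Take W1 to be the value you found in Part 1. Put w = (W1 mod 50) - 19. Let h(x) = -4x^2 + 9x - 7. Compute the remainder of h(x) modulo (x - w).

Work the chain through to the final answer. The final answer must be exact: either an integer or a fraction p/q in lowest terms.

Part 1: T(2) = 2*(9) + 3*(-30) = -72; iterating: T(2)=-72, T(3)=-117, T(4)=-450, T(5)=-1251, T(6)=-3852, T(7)=-11457, T(8)=-34470, T(9)=-103311, T(10)=-310032, T(11)=-929997; answer -929997
Part 2: W1 = -929997; w = -16; remainder = value at the root: -4*(-16)^2 + 9*(-16)^1 - 7 = (-1024) + (-144) + (-7) = -1175; answer -1175

-1175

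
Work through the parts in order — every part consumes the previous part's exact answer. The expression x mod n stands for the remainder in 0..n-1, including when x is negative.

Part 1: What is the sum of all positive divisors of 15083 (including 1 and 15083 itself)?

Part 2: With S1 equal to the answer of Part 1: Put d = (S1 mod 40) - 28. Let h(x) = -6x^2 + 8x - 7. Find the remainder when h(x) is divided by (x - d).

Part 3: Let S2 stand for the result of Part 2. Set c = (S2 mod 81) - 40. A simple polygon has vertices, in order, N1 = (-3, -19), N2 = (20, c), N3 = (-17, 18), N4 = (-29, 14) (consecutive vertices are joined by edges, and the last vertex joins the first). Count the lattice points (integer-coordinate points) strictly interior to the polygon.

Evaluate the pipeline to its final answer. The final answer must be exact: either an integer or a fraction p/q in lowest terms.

1023

Part 1: 15083 is prime, so its only divisors are 1 and 15083; sigma = 1 + 15083 = 15084; answer 15084
Part 2: S1 = 15084; d = -24; remainder = value at the root: -6*(-24)^2 + 8*(-24)^1 - 7 = (-3456) + (-192) + (-7) = -3655; answer -3655
Part 3: S2 = -3655; c = 31; cross terms: (-3*31 - 20*-19)=287, (20*18 - -17*31)=887, (-17*14 - -29*18)=284, (-29*-19 - -3*14)=593; twice the area = |2051| = 2051; area = 2051/2; boundary points = 1 + 1 + 4 + 1 = 7; strictly interior points = area - boundary/2 + 1 = 1023; answer 1023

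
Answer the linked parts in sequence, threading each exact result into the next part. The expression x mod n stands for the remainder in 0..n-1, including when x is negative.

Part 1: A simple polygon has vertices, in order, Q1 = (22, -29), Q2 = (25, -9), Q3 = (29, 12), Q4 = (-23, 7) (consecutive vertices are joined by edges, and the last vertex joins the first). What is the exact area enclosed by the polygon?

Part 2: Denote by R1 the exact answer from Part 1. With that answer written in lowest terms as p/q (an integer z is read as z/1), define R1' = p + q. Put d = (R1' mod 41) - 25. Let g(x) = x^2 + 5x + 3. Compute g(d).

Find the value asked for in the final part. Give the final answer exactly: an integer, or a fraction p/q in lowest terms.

Part 1: cross terms: (22*-9 - 25*-29)=527, (25*12 - 29*-9)=561, (29*7 - -23*12)=479, (-23*-29 - 22*7)=513; twice the area = |2080| = 2080; area = 1040; answer 1040
Part 2: R1 = 1040; threaded value p + q = 1041; d = -9; 1*(-9)^2 + 5*(-9)^1 + 3 = (81) + (-45) + (3) = 39; answer 39

39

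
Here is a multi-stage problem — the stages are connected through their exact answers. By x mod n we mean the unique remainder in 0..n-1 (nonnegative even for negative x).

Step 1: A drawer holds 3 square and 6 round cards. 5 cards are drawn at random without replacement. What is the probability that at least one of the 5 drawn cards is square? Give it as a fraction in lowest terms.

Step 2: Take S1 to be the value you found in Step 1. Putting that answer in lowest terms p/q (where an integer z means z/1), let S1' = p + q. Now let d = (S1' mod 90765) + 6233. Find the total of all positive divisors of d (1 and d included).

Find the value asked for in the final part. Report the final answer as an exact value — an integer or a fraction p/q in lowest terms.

9414

Step 1: total draws C(9,5) = 126; complement C(6,5) = 6; favorable 126 - 6 = 120; P = 20/21; answer 20/21
Step 2: S1 = 20/21; threaded value p + q = 41; d = 6274; 6274 = 2 * 3137; sigma = (1 + 2) * (1 + 3137) = 3 * 3138 = 9414; answer 9414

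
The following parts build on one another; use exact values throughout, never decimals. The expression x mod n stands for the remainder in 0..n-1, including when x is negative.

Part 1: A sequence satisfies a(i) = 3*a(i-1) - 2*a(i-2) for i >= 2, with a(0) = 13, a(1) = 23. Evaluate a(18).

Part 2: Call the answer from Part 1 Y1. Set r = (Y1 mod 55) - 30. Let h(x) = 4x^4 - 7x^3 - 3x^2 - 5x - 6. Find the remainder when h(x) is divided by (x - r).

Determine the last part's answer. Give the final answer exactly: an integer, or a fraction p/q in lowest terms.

87

Part 1: a(2) = 3*(23) - 2*(13) = 43; iterating: a(2)=43, a(3)=83, a(4)=163, a(5)=323, a(6)=643, a(7)=1283, a(8)=2563, a(9)=5123, a(10)=10243, a(11)=20483, a(12)=40963, a(13)=81923, a(14)=163843, a(15)=327683, a(16)=655363, a(17)=1310723, a(18)=2621443; answer 2621443
Part 2: Y1 = 2621443; r = 3; remainder = value at the root: 4*(3)^4 - 7*(3)^3 - 3*(3)^2 - 5*(3)^1 - 6 = (324) + (-189) + (-27) + (-15) + (-6) = 87; answer 87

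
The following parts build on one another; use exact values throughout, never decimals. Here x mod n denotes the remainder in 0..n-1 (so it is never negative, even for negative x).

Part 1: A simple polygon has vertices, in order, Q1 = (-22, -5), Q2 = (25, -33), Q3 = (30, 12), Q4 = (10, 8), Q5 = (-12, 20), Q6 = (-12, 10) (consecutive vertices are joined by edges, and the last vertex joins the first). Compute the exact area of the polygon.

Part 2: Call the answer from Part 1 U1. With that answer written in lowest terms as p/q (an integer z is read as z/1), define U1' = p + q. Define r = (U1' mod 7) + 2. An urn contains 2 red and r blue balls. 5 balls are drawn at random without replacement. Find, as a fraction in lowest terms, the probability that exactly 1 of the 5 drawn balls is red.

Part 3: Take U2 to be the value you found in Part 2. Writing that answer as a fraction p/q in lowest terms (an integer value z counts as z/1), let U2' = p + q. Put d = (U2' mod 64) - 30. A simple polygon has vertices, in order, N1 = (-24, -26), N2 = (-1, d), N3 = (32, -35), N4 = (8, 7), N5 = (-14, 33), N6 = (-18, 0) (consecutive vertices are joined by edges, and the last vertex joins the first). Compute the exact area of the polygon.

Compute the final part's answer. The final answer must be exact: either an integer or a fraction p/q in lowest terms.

Part 1: cross terms: (-22*-33 - 25*-5)=851, (25*12 - 30*-33)=1290, (30*8 - 10*12)=120, (10*20 - -12*8)=296, (-12*10 - -12*20)=120, (-12*-5 - -22*10)=280; twice the area = |2957| = 2957; area = 2957/2; answer 2957/2
Part 2: U1 = 2957/2; threaded value p + q = 2959; r = 7; total draws C(9,5) = 126; favorable C(2,1)*C(7,4) = 70; P = 5/9; answer 5/9
Part 3: U2 = 5/9; threaded value p + q = 14; d = -16; cross terms: (-24*-16 - -1*-26)=358, (-1*-35 - 32*-16)=547, (32*7 - 8*-35)=504, (8*33 - -14*7)=362, (-14*0 - -18*33)=594, (-18*-26 - -24*0)=468; twice the area = |2833| = 2833; area = 2833/2; answer 2833/2

2833/2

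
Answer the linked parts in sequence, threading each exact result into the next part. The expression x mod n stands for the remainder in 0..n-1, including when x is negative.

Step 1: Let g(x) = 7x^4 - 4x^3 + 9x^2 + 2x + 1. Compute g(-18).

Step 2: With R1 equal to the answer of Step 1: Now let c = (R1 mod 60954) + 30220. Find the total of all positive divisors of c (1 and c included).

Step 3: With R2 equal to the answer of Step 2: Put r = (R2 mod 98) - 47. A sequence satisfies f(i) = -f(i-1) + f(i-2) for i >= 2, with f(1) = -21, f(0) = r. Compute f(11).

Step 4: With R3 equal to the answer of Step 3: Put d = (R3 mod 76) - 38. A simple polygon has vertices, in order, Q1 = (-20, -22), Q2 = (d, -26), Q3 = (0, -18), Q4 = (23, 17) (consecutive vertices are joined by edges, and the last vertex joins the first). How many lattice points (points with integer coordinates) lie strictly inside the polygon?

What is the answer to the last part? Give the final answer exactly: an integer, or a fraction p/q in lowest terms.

402

Step 1: 7*(-18)^4 - 4*(-18)^3 + 9*(-18)^2 + 2*(-18)^1 + 1 = (734832) + (23328) + (2916) + (-36) + (1) = 761041; answer 761041
Step 2: R1 = 761041; c = 59813; 59813 = 13 * 43 * 107; sigma = (1 + 13) * (1 + 43) * (1 + 107) = 14 * 44 * 108 = 66528; answer 66528
Step 3: R2 = 66528; r = 37; f(2) = -1*(-21) + 1*(37) = 58; iterating: f(2)=58, f(3)=-79, f(4)=137, f(5)=-216, f(6)=353, f(7)=-569, f(8)=922, f(9)=-1491, f(10)=2413, f(11)=-3904; answer -3904
Step 4: R3 = -3904; d = 10; cross terms: (-20*-26 - 10*-22)=740, (10*-18 - 0*-26)=-180, (0*17 - 23*-18)=414, (23*-22 - -20*17)=-166; twice the area = |808| = 808; area = 404; boundary points = 2 + 2 + 1 + 1 = 6; strictly interior points = area - boundary/2 + 1 = 402; answer 402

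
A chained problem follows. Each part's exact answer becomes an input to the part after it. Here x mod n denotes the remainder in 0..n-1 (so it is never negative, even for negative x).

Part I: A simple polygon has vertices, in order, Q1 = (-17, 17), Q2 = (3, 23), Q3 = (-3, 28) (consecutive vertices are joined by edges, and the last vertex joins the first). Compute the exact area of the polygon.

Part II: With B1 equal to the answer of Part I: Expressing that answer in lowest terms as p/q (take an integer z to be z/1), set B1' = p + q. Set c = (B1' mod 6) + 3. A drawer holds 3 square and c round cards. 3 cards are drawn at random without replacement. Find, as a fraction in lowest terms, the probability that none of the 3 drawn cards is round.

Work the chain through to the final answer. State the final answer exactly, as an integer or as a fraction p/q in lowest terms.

1/84

Part I: cross terms: (-17*23 - 3*17)=-442, (3*28 - -3*23)=153, (-3*17 - -17*28)=425; twice the area = |136| = 136; area = 68; answer 68
Part II: B1 = 68; threaded value p + q = 69; c = 6; total draws C(9,3) = 84; favorable C(3,3) = 1; P = 1/84; answer 1/84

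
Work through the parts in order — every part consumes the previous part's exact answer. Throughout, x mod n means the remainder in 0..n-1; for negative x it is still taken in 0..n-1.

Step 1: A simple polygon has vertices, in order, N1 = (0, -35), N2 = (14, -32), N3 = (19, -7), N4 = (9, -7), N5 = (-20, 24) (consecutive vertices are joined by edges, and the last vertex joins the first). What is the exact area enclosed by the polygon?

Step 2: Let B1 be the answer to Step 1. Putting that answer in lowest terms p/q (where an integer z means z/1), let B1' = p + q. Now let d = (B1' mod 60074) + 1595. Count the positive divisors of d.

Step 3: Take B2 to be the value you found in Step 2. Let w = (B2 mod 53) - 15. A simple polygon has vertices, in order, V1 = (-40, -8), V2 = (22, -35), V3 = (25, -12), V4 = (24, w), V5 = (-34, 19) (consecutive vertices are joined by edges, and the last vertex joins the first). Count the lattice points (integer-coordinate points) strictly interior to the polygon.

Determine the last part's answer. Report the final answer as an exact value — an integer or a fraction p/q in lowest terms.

Step 1: cross terms: (0*-32 - 14*-35)=490, (14*-7 - 19*-32)=510, (19*-7 - 9*-7)=-70, (9*24 - -20*-7)=76, (-20*-35 - 0*24)=700; twice the area = |1706| = 1706; area = 853; answer 853
Step 2: B1 = 853; threaded value p + q = 854; d = 2449; 2449 = 31 * 79; number of divisors = (1+1) * (1+1) = 4; answer 4
Step 3: B2 = 4; w = -11; cross terms: (-40*-35 - 22*-8)=1576, (22*-12 - 25*-35)=611, (25*-11 - 24*-12)=13, (24*19 - -34*-11)=82, (-34*-8 - -40*19)=1032; twice the area = |3314| = 3314; area = 1657; boundary points = 1 + 1 + 1 + 2 + 3 = 8; strictly interior points = area - boundary/2 + 1 = 1654; answer 1654

1654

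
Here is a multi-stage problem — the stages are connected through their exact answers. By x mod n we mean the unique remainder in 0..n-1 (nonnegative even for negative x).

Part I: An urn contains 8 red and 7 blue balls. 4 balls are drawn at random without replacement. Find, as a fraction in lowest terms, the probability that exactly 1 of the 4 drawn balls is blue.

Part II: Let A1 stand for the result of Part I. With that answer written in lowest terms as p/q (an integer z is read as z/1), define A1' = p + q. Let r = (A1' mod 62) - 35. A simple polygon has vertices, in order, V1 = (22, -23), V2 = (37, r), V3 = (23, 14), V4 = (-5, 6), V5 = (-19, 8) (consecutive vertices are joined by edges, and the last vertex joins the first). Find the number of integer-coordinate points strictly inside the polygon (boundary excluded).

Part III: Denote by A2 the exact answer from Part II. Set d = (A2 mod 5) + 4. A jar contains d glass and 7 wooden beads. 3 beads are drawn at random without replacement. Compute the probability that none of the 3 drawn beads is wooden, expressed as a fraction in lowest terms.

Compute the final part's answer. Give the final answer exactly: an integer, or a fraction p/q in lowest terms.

Part I: total draws C(15,4) = 1365; favorable C(7,1)*C(8,3) = 392; P = 56/195; answer 56/195
Part II: A1 = 56/195; threaded value p + q = 251; r = -32; cross terms: (22*-32 - 37*-23)=147, (37*14 - 23*-32)=1254, (23*6 - -5*14)=208, (-5*8 - -19*6)=74, (-19*-23 - 22*8)=261; twice the area = |1944| = 1944; area = 972; boundary points = 3 + 2 + 4 + 2 + 1 = 12; strictly interior points = area - boundary/2 + 1 = 967; answer 967
Part III: A2 = 967; d = 6; total draws C(13,3) = 286; favorable C(6,3) = 20; P = 10/143; answer 10/143

10/143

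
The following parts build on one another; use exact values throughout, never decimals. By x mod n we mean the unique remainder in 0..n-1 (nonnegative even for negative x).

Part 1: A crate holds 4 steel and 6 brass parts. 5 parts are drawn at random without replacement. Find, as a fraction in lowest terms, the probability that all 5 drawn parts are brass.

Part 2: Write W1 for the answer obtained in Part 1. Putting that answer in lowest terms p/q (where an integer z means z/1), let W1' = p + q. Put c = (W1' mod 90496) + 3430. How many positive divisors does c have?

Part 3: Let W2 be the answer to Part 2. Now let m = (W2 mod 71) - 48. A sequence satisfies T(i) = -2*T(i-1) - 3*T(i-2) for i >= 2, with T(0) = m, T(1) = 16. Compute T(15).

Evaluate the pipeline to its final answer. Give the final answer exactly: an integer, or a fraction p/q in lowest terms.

-105512

Part 1: total draws C(10,5) = 252; favorable C(6,5) = 6; P = 1/42; answer 1/42
Part 2: W1 = 1/42; threaded value p + q = 43; c = 3473; 3473 = 23 * 151; number of divisors = (1+1) * (1+1) = 4; answer 4
Part 3: W2 = 4; m = -44; T(2) = -2*(16) - 3*(-44) = 100; iterating: T(2)=100, T(3)=-248, T(4)=196, T(5)=352, T(6)=-1292, T(7)=1528, T(8)=820, T(9)=-6224, T(10)=9988, T(11)=-1304, T(12)=-27356, T(13)=58624, T(14)=-35180, T(15)=-105512; answer -105512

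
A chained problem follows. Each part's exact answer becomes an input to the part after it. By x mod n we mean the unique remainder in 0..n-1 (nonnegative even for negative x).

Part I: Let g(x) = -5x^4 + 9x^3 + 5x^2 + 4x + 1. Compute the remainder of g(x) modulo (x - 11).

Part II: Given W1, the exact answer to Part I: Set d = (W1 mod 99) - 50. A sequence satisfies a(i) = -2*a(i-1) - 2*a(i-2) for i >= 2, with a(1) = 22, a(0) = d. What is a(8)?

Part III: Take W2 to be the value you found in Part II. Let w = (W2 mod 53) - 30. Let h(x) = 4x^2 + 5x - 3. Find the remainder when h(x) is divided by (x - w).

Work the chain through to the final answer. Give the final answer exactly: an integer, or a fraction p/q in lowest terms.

3

Part I: remainder = value at the root: -5*(11)^4 + 9*(11)^3 + 5*(11)^2 + 4*(11)^1 + 1 = (-73205) + (11979) + (605) + (44) + (1) = -60576; answer -60576
Part II: W1 = -60576; d = -38; a(2) = -2*(22) - 2*(-38) = 32; iterating: a(2)=32, a(3)=-108, a(4)=152, a(5)=-88, a(6)=-128, a(7)=432, a(8)=-608; answer -608
Part III: W2 = -608; w = -2; remainder = value at the root: 4*(-2)^2 + 5*(-2)^1 - 3 = (16) + (-10) + (-3) = 3; answer 3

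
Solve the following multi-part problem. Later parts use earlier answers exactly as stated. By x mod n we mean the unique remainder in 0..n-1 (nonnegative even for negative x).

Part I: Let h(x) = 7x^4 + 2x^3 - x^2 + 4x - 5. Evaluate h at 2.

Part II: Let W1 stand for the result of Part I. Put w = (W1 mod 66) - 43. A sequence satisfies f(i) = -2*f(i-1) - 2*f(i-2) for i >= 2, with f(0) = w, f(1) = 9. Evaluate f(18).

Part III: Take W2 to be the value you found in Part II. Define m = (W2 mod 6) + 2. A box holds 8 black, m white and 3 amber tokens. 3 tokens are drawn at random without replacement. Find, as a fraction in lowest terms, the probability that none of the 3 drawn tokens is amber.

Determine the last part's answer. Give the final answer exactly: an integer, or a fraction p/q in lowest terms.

60/143

Part I: 7*(2)^4 + 2*(2)^3 - 1*(2)^2 + 4*(2)^1 - 5 = (112) + (16) + (-4) + (8) + (-5) = 127; answer 127
Part II: W1 = 127; w = 18; f(2) = -2*(9) - 2*(18) = -54; iterating: f(2)=-54, f(3)=90, f(4)=-72, f(5)=-36, f(6)=216, f(7)=-360, f(8)=288, f(9)=144, f(10)=-864, f(11)=1440, f(12)=-1152, f(13)=-576, f(14)=3456, f(15)=-5760, f(16)=4608, f(17)=2304, f(18)=-13824; answer -13824
Part III: W2 = -13824; m = 2; total draws C(13,3) = 286; favorable C(10,3) = 120; P = 60/143; answer 60/143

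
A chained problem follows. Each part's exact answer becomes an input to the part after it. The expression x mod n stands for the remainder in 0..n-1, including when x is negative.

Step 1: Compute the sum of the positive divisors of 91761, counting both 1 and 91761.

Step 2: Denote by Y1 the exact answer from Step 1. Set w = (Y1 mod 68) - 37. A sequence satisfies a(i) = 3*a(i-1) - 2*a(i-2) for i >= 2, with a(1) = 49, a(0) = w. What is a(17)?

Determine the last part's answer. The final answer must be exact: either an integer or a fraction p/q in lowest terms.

Step 1: 91761 = 3 * 73 * 419; sigma = (1 + 3) * (1 + 73) * (1 + 419) = 4 * 74 * 420 = 124320; answer 124320
Step 2: Y1 = 124320; w = -21; a(2) = 3*(49) - 2*(-21) = 189; iterating: a(2)=189, a(3)=469, a(4)=1029, a(5)=2149, a(6)=4389, a(7)=8869, a(8)=17829, a(9)=35749, a(10)=71589, a(11)=143269, a(12)=286629, a(13)=573349, a(14)=1146789, a(15)=2293669, a(16)=4587429, a(17)=9174949; answer 9174949

9174949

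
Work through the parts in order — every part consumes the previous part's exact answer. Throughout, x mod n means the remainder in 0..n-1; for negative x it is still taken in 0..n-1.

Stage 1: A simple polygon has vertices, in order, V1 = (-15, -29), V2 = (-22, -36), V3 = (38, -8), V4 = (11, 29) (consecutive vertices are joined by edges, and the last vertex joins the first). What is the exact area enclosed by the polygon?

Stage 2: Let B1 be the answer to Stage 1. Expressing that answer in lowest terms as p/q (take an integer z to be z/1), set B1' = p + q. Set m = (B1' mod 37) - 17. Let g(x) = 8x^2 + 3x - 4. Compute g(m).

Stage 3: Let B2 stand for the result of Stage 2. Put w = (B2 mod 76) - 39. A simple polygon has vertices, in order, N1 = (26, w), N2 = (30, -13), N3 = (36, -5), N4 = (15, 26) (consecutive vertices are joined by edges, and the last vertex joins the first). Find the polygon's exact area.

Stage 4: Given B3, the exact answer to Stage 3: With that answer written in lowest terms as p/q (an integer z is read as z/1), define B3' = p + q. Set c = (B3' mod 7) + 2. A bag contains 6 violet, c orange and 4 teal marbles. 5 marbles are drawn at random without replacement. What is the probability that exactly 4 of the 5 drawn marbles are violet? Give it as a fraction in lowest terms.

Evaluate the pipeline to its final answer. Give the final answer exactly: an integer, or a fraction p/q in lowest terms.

25/728

Stage 1: cross terms: (-15*-36 - -22*-29)=-98, (-22*-8 - 38*-36)=1544, (38*29 - 11*-8)=1190, (11*-29 - -15*29)=116; twice the area = |2752| = 2752; area = 1376; answer 1376
Stage 2: B1 = 1376; threaded value p + q = 1377; m = -9; 8*(-9)^2 + 3*(-9)^1 - 4 = (648) + (-27) + (-4) = 617; answer 617
Stage 3: B2 = 617; w = -30; cross terms: (26*-13 - 30*-30)=562, (30*-5 - 36*-13)=318, (36*26 - 15*-5)=1011, (15*-30 - 26*26)=-1126; twice the area = |765| = 765; area = 765/2; answer 765/2
Stage 4: B3 = 765/2; threaded value p + q = 767; c = 6; total draws C(16,5) = 4368; favorable C(6,4)*C(10,1) = 150; P = 25/728; answer 25/728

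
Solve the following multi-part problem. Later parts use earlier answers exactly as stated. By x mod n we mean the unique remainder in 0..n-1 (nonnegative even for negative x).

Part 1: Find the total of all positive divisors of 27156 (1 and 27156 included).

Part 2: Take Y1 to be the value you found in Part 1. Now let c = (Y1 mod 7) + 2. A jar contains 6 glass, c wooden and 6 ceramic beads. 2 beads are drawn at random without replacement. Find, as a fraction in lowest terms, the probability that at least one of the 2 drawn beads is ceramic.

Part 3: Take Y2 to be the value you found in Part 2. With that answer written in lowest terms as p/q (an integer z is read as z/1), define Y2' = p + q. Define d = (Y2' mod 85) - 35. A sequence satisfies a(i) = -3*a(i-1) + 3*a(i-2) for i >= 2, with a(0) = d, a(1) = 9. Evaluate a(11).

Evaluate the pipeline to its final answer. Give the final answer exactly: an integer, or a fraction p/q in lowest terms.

9790470

Part 1: 27156 = 2^2 * 3 * 31 * 73; sigma = (1 + 2 + 4) * (1 + 3) * (1 + 31) * (1 + 73) = 7 * 4 * 32 * 74 = 66304; answer 66304
Part 2: Y1 = 66304; c = 2; total draws C(14,2) = 91; complement C(8,2) = 28; favorable 91 - 28 = 63; P = 9/13; answer 9/13
Part 3: Y2 = 9/13; threaded value p + q = 22; d = -13; a(2) = -3*(9) + 3*(-13) = -66; iterating: a(2)=-66, a(3)=225, a(4)=-873, a(5)=3294, a(6)=-12501, a(7)=47385, a(8)=-179658, a(9)=681129, a(10)=-2582361, a(11)=9790470; answer 9790470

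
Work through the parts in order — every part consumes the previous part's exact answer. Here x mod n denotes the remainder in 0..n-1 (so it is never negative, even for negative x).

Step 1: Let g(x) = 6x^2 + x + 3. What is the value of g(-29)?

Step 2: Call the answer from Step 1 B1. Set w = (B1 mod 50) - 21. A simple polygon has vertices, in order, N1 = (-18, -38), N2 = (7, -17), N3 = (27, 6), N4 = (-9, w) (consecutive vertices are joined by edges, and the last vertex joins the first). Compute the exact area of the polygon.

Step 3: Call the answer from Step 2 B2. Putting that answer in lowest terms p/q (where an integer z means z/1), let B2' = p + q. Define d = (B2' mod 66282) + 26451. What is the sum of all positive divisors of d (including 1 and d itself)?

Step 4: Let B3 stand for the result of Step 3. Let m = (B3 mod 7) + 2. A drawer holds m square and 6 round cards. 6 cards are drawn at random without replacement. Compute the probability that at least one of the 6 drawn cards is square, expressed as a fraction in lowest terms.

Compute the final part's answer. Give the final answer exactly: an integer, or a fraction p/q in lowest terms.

27/28

Step 1: 6*(-29)^2 + 1*(-29)^1 + 3 = (5046) + (-29) + (3) = 5020; answer 5020
Step 2: B1 = 5020; w = -1; cross terms: (-18*-17 - 7*-38)=572, (7*6 - 27*-17)=501, (27*-1 - -9*6)=27, (-9*-38 - -18*-1)=324; twice the area = |1424| = 1424; area = 712; answer 712
Step 3: B2 = 712; threaded value p + q = 713; d = 27164; 27164 = 2^2 * 6791; sigma = (1 + 2 + 4) * (1 + 6791) = 7 * 6792 = 47544; answer 47544
Step 4: B3 = 47544; m = 2; total draws C(8,6) = 28; complement C(6,6) = 1; favorable 28 - 1 = 27; P = 27/28; answer 27/28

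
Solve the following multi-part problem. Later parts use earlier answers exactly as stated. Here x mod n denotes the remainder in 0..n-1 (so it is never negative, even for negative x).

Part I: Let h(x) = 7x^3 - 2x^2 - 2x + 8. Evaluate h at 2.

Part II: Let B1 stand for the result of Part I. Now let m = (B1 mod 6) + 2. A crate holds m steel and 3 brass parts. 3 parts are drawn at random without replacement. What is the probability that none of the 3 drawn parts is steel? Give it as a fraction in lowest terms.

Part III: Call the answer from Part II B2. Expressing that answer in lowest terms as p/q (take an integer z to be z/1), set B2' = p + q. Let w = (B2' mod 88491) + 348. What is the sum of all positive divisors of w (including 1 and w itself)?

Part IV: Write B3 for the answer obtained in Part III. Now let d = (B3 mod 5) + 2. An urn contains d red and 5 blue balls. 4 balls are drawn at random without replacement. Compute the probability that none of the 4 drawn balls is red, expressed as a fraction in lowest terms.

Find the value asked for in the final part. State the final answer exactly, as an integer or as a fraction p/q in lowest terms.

Part I: 7*(2)^3 - 2*(2)^2 - 2*(2)^1 + 8 = (56) + (-8) + (-4) + (8) = 52; answer 52
Part II: B1 = 52; m = 6; total draws C(9,3) = 84; favorable C(3,3) = 1; P = 1/84; answer 1/84
Part III: B2 = 1/84; threaded value p + q = 85; w = 433; 433 is prime, so its only divisors are 1 and 433; sigma = 1 + 433 = 434; answer 434
Part IV: B3 = 434; d = 6; total draws C(11,4) = 330; favorable C(5,4) = 5; P = 1/66; answer 1/66

1/66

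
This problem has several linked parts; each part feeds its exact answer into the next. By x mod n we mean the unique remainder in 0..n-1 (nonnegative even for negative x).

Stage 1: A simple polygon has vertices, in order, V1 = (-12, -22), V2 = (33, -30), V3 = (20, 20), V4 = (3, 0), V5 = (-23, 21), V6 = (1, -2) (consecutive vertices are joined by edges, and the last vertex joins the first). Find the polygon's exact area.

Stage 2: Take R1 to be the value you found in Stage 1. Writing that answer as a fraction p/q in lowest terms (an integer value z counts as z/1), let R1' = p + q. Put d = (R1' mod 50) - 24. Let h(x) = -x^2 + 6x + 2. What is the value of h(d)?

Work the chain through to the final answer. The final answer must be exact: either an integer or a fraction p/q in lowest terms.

-133

Stage 1: cross terms: (-12*-30 - 33*-22)=1086, (33*20 - 20*-30)=1260, (20*0 - 3*20)=-60, (3*21 - -23*0)=63, (-23*-2 - 1*21)=25, (1*-22 - -12*-2)=-46; twice the area = |2328| = 2328; area = 1164; answer 1164
Stage 2: R1 = 1164; threaded value p + q = 1165; d = -9; -1*(-9)^2 + 6*(-9)^1 + 2 = (-81) + (-54) + (2) = -133; answer -133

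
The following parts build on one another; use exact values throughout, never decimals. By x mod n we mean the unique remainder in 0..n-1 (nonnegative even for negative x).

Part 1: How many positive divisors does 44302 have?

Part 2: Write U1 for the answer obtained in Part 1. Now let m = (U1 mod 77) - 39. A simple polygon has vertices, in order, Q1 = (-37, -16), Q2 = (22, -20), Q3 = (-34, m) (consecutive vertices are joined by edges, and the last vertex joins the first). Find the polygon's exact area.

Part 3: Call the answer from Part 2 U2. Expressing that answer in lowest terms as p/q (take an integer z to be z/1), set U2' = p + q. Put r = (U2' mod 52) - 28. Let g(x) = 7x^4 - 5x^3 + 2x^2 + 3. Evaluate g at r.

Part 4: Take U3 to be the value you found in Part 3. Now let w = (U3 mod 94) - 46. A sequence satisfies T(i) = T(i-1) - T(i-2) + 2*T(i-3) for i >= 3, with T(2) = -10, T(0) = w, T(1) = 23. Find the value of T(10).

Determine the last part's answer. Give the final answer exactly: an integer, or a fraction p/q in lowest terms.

-379

Part 1: 44302 = 2 * 17 * 1303; number of divisors = (1+1) * (1+1) * (1+1) = 8; answer 8
Part 2: U1 = 8; m = -31; cross terms: (-37*-20 - 22*-16)=1092, (22*-31 - -34*-20)=-1362, (-34*-16 - -37*-31)=-603; twice the area = |-873| = 873; area = 873/2; answer 873/2
Part 3: U2 = 873/2; threaded value p + q = 875; r = 15; 7*(15)^4 - 5*(15)^3 + 2*(15)^2 + 3 = (354375) + (-16875) + (450) + (3) = 337953; answer 337953
Part 4: U3 = 337953; w = -23; T(3) = 1*(-10) - 1*(23) + 2*(-23) = -79; iterating: T(3)=-79, T(4)=-23, T(5)=36, T(6)=-99, T(7)=-181, T(8)=-10, T(9)=-27, T(10)=-379; answer -379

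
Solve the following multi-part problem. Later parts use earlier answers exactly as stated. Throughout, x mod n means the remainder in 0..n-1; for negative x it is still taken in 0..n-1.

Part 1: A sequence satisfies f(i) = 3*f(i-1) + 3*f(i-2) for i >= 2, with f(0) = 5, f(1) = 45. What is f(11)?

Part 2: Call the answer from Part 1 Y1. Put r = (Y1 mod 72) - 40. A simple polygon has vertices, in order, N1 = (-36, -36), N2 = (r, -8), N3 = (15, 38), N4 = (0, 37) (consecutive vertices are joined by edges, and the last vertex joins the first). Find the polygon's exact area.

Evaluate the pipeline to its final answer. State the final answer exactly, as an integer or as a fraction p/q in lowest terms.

Part 1: f(2) = 3*(45) + 3*(5) = 150; iterating: f(2)=150, f(3)=585, f(4)=2205, f(5)=8370, f(6)=31725, f(7)=120285, f(8)=456030, f(9)=1728945, f(10)=6554925, f(11)=24851610; answer 24851610
Part 2: Y1 = 24851610; r = -22; cross terms: (-36*-8 - -22*-36)=-504, (-22*38 - 15*-8)=-716, (15*37 - 0*38)=555, (0*-36 - -36*37)=1332; twice the area = |667| = 667; area = 667/2; answer 667/2

667/2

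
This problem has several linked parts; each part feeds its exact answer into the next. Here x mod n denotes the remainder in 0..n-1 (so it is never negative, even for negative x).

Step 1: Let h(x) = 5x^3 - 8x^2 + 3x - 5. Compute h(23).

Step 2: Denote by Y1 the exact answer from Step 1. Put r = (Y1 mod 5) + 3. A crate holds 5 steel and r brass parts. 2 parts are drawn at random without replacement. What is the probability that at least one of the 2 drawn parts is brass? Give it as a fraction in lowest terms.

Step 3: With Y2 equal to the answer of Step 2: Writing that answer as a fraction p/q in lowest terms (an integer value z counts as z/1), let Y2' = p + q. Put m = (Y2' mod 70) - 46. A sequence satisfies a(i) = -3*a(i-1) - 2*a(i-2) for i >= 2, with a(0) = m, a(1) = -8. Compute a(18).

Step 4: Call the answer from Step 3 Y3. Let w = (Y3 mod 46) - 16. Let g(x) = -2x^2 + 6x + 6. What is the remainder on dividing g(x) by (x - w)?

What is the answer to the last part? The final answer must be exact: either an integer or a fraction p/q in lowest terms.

-50

Step 1: 5*(23)^3 - 8*(23)^2 + 3*(23)^1 - 5 = (60835) + (-4232) + (69) + (-5) = 56667; answer 56667
Step 2: Y1 = 56667; r = 5; total draws C(10,2) = 45; complement C(5,2) = 10; favorable 45 - 10 = 35; P = 7/9; answer 7/9
Step 3: Y2 = 7/9; threaded value p + q = 16; m = -30; a(2) = -3*(-8) - 2*(-30) = 84; iterating: a(2)=84, a(3)=-236, a(4)=540, a(5)=-1148, a(6)=2364, a(7)=-4796, a(8)=9660, a(9)=-19388, a(10)=38844, a(11)=-77756, a(12)=155580, a(13)=-311228, a(14)=622524, a(15)=-1245116, a(16)=2490300, a(17)=-4980668, a(18)=9961404; answer 9961404
Step 4: Y3 = 9961404; w = -4; remainder = value at the root: -2*(-4)^2 + 6*(-4)^1 + 6 = (-32) + (-24) + (6) = -50; answer -50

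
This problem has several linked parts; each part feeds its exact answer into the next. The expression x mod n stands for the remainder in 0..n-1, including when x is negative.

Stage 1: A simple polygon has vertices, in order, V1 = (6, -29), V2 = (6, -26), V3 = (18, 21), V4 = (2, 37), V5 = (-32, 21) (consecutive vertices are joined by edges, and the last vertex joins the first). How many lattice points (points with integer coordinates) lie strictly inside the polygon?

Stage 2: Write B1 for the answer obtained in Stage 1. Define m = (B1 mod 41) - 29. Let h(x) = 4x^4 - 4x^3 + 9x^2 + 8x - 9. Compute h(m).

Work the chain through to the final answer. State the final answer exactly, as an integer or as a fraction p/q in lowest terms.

11352

Stage 1: cross terms: (6*-26 - 6*-29)=18, (6*21 - 18*-26)=594, (18*37 - 2*21)=624, (2*21 - -32*37)=1226, (-32*-29 - 6*21)=802; twice the area = |3264| = 3264; area = 1632; boundary points = 3 + 1 + 16 + 2 + 2 = 24; strictly interior points = area - boundary/2 + 1 = 1621; answer 1621
Stage 2: B1 = 1621; m = -7; 4*(-7)^4 - 4*(-7)^3 + 9*(-7)^2 + 8*(-7)^1 - 9 = (9604) + (1372) + (441) + (-56) + (-9) = 11352; answer 11352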